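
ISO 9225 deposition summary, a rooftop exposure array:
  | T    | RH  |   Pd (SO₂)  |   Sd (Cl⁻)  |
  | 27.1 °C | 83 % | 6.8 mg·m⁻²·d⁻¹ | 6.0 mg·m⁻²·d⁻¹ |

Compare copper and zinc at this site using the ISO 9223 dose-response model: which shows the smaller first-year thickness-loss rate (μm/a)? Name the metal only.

zinc

copper: T>10 °C ⇒ hinge -0.080·(27.1−10) = -1.3680
  sulphur-dioxide contribution → 0.2974 μm/a
  chloride contribution → 1.245 μm/a
  total first-year rate 1.542 μm/a
zinc: T>10 °C ⇒ hinge -0.071·(27.1−10) = -1.2141
  sulphur-dioxide contribution → 0.4053 μm/a
  chloride contribution → 0.9448 μm/a
  total first-year rate 1.35 μm/a
Ordering by μm/a: copper (1.54) > zinc (1.35)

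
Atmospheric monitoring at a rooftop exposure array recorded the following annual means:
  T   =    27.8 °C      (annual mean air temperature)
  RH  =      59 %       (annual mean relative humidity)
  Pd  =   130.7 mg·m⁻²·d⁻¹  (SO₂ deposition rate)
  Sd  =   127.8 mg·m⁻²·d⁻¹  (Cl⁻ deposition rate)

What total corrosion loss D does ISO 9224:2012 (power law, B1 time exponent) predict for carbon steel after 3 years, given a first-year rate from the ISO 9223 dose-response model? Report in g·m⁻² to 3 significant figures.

carbon steel: f(T) = -0.054·(T−10) [T>10 °C] = -0.9612
  Pd branch = 1.77·Pd^0.52·e^(0.02·RH+f) = 27.76 μm/a
  Sd branch = 0.102·Sd^0.62·e^(0.033·RH+0.04·T) = 43.97 μm/a
  sum: 27.76 + 43.97 → r_corr = 71.73 μm/a
Long-term exponent b (ISO 9224 Table 2, B1) = 0.523
  D(3) = 71.73 × 3^0.523 = 71.73 × 1.776 = 127.4 μm
  Mass loss = 127.4 μm × 7.85 g/cm³ = 1000 g·m⁻²

D(3) = 1.00e+03 g·m⁻²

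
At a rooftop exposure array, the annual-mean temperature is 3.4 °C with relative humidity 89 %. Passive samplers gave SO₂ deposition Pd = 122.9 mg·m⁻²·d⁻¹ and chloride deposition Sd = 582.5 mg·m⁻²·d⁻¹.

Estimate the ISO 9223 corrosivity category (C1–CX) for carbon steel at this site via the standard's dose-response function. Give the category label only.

carbon steel: f(T) = +0.150·(T−10) [T≤10 °C] = -0.9900
  SO₂ term: 1.77·122.9^0.52·exp(0.02·89-0.9900) = 47.6
  Cl⁻ term: 0.102·582.5^0.62·exp(0.033·89+0.04·3.4) = 114.2
  r_corr = 47.6 + 114.2 = 161.8 μm/a
Category bounds: 80…200 μm/a bracket r_corr ⇒ C5

C5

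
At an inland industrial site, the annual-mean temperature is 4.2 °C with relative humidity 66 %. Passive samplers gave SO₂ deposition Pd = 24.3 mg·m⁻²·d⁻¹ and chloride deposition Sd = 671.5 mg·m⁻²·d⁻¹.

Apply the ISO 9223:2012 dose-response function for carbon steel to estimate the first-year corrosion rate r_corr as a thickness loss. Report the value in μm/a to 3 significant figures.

r_corr = 74.9 μm/a

carbon steel: temperature factor f = +0.150·(-5.8) = -0.8700
  Pd branch = 1.77·Pd^0.52·e^(0.02·RH+f) = 14.59 μm/a
  Sd branch = 0.102·Sd^0.62·e^(0.033·RH+0.04·T) = 60.29 μm/a
  r_corr = 14.59 + 60.29 = 74.87 μm/a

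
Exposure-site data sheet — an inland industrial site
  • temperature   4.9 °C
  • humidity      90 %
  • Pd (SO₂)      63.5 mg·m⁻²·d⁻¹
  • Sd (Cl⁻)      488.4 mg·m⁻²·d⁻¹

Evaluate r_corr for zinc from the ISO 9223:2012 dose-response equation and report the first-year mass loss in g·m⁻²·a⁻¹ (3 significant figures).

r_corr = 42.9 g·m⁻²·a⁻¹

zinc: T≤10 °C ⇒ hinge +0.038·(4.9−10) = -0.1938
  Pd branch = 0.0129·Pd^0.44·e^(0.046·RH+f) = 4.146 μm/a
  Sd branch = 0.0175·Sd^0.57·e^(0.008·RH+0.085·T) = 1.859 μm/a
  r_corr = 4.146 + 1.859 = 6.005 μm/a
Convert to mass loss: 6.005 μm/a × 7.14 g/cm³ = 42.87 g·m⁻²·a⁻¹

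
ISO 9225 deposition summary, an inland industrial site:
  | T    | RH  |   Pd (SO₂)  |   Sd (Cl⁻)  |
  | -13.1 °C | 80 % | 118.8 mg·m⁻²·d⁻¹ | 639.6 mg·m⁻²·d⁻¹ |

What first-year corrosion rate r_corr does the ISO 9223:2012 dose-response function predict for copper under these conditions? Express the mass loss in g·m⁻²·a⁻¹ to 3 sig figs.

r_corr = 5.93 g·m⁻²·a⁻¹

copper: T≤10 °C ⇒ hinge +0.126·(-13.1−10) = -2.9106
  Pd branch = 0.0053·Pd^0.26·e^(0.059·RH+f) = 0.1121 μm/a
  Sd branch = 0.01025·Sd^0.27·e^(0.036·RH+0.049·T) = 0.5499 μm/a
  sum: 0.1121 + 0.5499 → r_corr = 0.662 μm/a
Convert to mass loss: 0.662 μm/a × 8.96 g/cm³ = 5.932 g·m⁻²·a⁻¹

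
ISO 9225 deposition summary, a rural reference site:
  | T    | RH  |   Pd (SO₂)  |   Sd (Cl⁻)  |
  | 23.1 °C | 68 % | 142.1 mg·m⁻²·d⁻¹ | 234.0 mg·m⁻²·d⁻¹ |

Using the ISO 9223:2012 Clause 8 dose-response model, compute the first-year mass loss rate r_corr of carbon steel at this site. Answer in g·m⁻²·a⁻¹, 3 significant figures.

r_corr = 911 g·m⁻²·a⁻¹

carbon steel: T>10 °C ⇒ hinge -0.054·(23.1−10) = -0.7074
  sulphur-dioxide contribution → 44.74 μm/a
  chloride contribution → 71.34 μm/a
  total first-year rate 116.1 μm/a
Convert to mass loss: 116.1 μm/a × 7.85 g/cm³ = 911.3 g·m⁻²·a⁻¹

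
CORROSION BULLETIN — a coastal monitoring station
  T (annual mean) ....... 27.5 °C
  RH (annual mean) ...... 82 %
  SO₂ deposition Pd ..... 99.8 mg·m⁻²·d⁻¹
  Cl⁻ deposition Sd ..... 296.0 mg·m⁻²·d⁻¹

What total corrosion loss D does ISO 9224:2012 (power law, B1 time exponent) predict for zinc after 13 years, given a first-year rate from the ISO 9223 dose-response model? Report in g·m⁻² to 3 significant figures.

D(13) = 585 g·m⁻²

zinc: T>10 °C ⇒ hinge -0.071·(27.5−10) = -1.2425
  sulphur-dioxide contribution → 1.227 μm/a
  chloride contribution → 8.948 μm/a
  total first-year rate 10.17 μm/a
ISO 9224: D(t) = r_corr · t^b with b = 0.813 (zinc, B1)
  D(13) = 10.17 × 13^0.813 = 10.17 × 8.047 = 81.88 μm
  Mass loss = 81.88 μm × 7.14 g/cm³ = 584.6 g·m⁻²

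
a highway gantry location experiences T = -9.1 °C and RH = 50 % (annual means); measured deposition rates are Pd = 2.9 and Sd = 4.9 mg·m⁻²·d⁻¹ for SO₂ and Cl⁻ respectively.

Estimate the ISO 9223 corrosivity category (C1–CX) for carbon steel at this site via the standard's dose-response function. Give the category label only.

carbon steel: f(T) = +0.150·(T−10) [T≤10 °C] = -2.8650
  Pd branch = 1.77·Pd^0.52·e^(0.02·RH+f) = 0.4769 μm/a
  Cl⁻ term: 0.102·4.9^0.62·exp(0.033·50+0.04·-9.1) = 0.9886
  sum: 0.4769 + 0.9886 → r_corr = 1.466 μm/a
1.47 μm/a falls in (1.3, 25] for carbon steel → category C2

C2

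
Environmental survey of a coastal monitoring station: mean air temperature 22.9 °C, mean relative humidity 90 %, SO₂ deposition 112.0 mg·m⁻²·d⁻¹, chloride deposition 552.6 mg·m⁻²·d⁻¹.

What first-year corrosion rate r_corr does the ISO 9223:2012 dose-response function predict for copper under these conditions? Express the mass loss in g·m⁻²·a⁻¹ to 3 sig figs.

r_corr = 51.3 g·m⁻²·a⁻¹

copper: f(T) = -0.080·(T−10) [T>10 °C] = -1.0320
  SO₂ term: 0.0053·112.0^0.26·exp(0.059·90-1.0320) = 1.303
  Cl⁻ term: 0.01025·552.6^0.27·exp(0.036·90+0.049·22.9) = 4.422
  sum: 1.303 + 4.422 → r_corr = 5.725 μm/a
Convert to mass loss: 5.725 μm/a × 8.96 g/cm³ = 51.3 g·m⁻²·a⁻¹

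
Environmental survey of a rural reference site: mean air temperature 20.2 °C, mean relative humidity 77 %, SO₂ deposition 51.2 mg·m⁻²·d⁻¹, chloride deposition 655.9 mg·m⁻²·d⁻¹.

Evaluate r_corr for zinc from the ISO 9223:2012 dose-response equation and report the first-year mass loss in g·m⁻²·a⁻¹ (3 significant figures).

zinc: T>10 °C ⇒ hinge -0.071·(20.2−10) = -0.7242
  Pd branch = 0.0129·Pd^0.44·e^(0.046·RH+f) = 1.22 μm/a
  Cl⁻ term: 0.0175·655.9^0.57·exp(0.008·77+0.085·20.2) = 7.275
  sum: 1.22 + 7.275 → r_corr = 8.495 μm/a
Convert to mass loss: 8.495 μm/a × 7.14 g/cm³ = 60.66 g·m⁻²·a⁻¹

r_corr = 60.7 g·m⁻²·a⁻¹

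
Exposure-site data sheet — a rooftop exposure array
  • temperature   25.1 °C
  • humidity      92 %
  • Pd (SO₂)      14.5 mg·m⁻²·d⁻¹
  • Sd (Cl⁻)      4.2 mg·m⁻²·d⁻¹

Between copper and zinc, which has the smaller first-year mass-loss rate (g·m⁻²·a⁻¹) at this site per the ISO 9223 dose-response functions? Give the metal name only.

zinc

copper: T>10 °C ⇒ hinge -0.080·(25.1−10) = -1.2080
  Pd branch = 0.0053·Pd^0.26·e^(0.059·RH+f) = 0.7227 μm/a
  Sd branch = 0.01025·Sd^0.27·e^(0.036·RH+0.049·T) = 1.418 μm/a
  r_corr = 0.7227 + 1.418 = 2.14 μm/a
  mass loss = 2.14 μm/a × 8.96 g/cm³ = 19.18 g·m⁻²·a⁻¹
zinc: temperature factor f = -0.071·(15.1) = -1.0721
  Pd branch = 0.0129·Pd^0.44·e^(0.046·RH+f) = 0.9861 μm/a
  Cl⁻ term: 0.0175·4.2^0.57·exp(0.008·92+0.085·25.1) = 0.699
  sum: 0.9861 + 0.699 → r_corr = 1.685 μm/a
  mass loss = 1.685 μm/a × 7.14 g/cm³ = 12.03 g·m⁻²·a⁻¹
Ordering by g·m⁻²·a⁻¹: copper (19.2) > zinc (12)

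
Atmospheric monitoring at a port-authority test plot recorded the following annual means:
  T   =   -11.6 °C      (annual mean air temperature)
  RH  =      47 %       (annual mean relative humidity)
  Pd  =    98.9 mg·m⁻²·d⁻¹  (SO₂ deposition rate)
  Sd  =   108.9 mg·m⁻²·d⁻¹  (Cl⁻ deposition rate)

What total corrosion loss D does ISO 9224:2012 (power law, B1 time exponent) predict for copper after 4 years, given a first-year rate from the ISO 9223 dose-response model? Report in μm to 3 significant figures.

D(4) = 0.328 μm

copper: f(T) = +0.126·(T−10) [T≤10 °C] = -2.7216
  Pd branch = 0.0053·Pd^0.26·e^(0.059·RH+f) = 0.01842 μm/a
  Cl⁻ term: 0.01025·108.9^0.27·exp(0.036·47+0.049·-11.6) = 0.1119
  sum: 0.01842 + 0.1119 → r_corr = 0.1303 μm/a
Long-term exponent b (ISO 9224 Table 2, B1) = 0.667
  D(4) = 0.1303 × 4^0.667 = 0.1303 × 2.521 = 0.3285 μm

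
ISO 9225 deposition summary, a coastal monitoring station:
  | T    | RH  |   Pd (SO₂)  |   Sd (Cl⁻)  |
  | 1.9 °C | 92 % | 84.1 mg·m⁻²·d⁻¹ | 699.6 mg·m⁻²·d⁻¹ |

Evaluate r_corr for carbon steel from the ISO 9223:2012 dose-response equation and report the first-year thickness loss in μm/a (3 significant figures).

r_corr = 166 μm/a

carbon steel: temperature factor f = +0.150·(-8.1) = -1.2150
  Pd branch = 1.77·Pd^0.52·e^(0.02·RH+f) = 33.14 μm/a
  Sd branch = 0.102·Sd^0.62·e^(0.033·RH+0.04·T) = 133 μm/a
  r_corr = 33.14 + 133 = 166.2 μm/a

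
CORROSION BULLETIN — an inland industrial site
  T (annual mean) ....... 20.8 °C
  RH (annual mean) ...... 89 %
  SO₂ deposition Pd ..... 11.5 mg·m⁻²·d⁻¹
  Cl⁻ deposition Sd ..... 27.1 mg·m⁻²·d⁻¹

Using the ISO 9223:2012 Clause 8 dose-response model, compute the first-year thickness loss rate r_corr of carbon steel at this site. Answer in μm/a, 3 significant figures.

carbon steel: f(T) = -0.054·(T−10) [T>10 °C] = -0.5832
  Pd branch = 1.77·Pd^0.52·e^(0.02·RH+f) = 20.86 μm/a
  Sd branch = 0.102·Sd^0.62·e^(0.033·RH+0.04·T) = 34.19 μm/a
  r_corr = 20.86 + 34.19 = 55.05 μm/a

r_corr = 55.0 μm/a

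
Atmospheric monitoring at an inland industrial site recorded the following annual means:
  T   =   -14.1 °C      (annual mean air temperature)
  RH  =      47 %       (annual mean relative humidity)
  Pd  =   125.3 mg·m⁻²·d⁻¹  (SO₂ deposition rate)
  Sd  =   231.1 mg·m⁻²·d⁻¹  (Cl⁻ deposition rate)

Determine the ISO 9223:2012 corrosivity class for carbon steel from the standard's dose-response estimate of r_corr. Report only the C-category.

carbon steel: temperature factor f = +0.150·(-24.1) = -3.6150
  Pd branch = 1.77·Pd^0.52·e^(0.02·RH+f) = 1.504 μm/a
  Cl⁻ term: 0.102·231.1^0.62·exp(0.033·47+0.04·-14.1) = 7.995
  r_corr = 1.504 + 7.995 = 9.498 μm/a
Category bounds: 1.3…25 μm/a bracket r_corr ⇒ C2

C2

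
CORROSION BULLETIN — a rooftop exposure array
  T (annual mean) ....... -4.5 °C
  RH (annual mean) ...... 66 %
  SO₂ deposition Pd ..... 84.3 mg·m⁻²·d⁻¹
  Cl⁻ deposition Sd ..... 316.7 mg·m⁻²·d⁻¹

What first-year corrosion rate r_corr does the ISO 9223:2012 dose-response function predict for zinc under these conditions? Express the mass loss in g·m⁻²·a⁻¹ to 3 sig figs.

zinc: f(T) = +0.038·(T−10) [T≤10 °C] = -0.5510
  Pd branch = 0.0129·Pd^0.44·e^(0.046·RH+f) = 1.089 μm/a
  Sd branch = 0.0175·Sd^0.57·e^(0.008·RH+0.085·T) = 0.539 μm/a
  r_corr = 1.089 + 0.539 = 1.628 μm/a
Convert to mass loss: 1.628 μm/a × 7.14 g/cm³ = 11.63 g·m⁻²·a⁻¹

r_corr = 11.6 g·m⁻²·a⁻¹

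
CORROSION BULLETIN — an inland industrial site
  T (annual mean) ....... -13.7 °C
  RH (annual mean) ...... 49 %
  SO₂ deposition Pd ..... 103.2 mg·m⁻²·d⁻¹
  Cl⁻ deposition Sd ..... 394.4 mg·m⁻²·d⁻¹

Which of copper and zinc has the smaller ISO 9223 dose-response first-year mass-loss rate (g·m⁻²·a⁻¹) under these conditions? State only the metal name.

copper

copper: T≤10 °C ⇒ hinge +0.126·(-13.7−10) = -2.9862
  Pd branch = 0.0053·Pd^0.26·e^(0.059·RH+f) = 0.01609 μm/a
  Sd branch = 0.01025·Sd^0.27·e^(0.036·RH+0.049·T) = 0.1535 μm/a
  r_corr = 0.01609 + 0.1535 = 0.1696 μm/a
  mass loss = 0.1696 μm/a × 8.96 g/cm³ = 1.52 g·m⁻²·a⁻¹
zinc: T≤10 °C ⇒ hinge +0.038·(-13.7−10) = -0.9006
  Pd branch = 0.0129·Pd^0.44·e^(0.046·RH+f) = 0.384 μm/a
  Sd branch = 0.0175·Sd^0.57·e^(0.008·RH+0.085·T) = 0.2439 μm/a
  sum: 0.384 + 0.2439 → r_corr = 0.628 μm/a
  mass loss = 0.628 μm/a × 7.14 g/cm³ = 4.484 g·m⁻²·a⁻¹
Ordering by g·m⁻²·a⁻¹: zinc (4.48) > copper (1.52)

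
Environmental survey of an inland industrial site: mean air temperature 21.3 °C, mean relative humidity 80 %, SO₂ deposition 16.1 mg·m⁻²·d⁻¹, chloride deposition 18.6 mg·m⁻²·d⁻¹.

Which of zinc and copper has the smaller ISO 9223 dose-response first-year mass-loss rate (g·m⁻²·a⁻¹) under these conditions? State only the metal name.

zinc: temperature factor f = -0.071·(11.3) = -0.8023
  SO₂ term: 0.0129·16.1^0.44·exp(0.046·80-0.8023) = 0.7787
  Cl⁻ term: 0.0175·18.6^0.57·exp(0.008·80+0.085·21.3) = 1.074
  sum: 0.7787 + 1.074 → r_corr = 1.852 μm/a
  mass loss = 1.852 μm/a × 7.14 g/cm³ = 13.23 g·m⁻²·a⁻¹
copper: T>10 °C ⇒ hinge -0.080·(21.3−10) = -0.9040
  SO₂ term: 0.0053·16.1^0.26·exp(0.059·80-0.9040) = 0.4958
  Cl⁻ term: 0.01025·18.6^0.27·exp(0.036·80+0.049·21.3) = 1.142
  r_corr = 0.4958 + 1.142 = 1.637 μm/a
  mass loss = 1.637 μm/a × 8.96 g/cm³ = 14.67 g·m⁻²·a⁻¹
Ordering by g·m⁻²·a⁻¹: copper (14.7) > zinc (13.2)

zinc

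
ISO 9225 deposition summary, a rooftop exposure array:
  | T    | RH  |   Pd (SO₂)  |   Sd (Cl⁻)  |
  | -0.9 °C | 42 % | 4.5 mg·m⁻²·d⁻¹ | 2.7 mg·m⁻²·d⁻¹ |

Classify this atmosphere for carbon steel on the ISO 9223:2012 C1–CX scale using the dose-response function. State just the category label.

C2

carbon steel: T≤10 °C ⇒ hinge +0.150·(-0.9−10) = -1.6350
  SO₂ term: 1.77·4.5^0.52·exp(0.02·42-1.6350) = 1.747
  Sd branch = 0.102·Sd^0.62·e^(0.033·RH+0.04·T) = 0.7284 μm/a
  sum: 1.747 + 0.7284 → r_corr = 2.476 μm/a
2.48 μm/a falls in (1.3, 25] for carbon steel → category C2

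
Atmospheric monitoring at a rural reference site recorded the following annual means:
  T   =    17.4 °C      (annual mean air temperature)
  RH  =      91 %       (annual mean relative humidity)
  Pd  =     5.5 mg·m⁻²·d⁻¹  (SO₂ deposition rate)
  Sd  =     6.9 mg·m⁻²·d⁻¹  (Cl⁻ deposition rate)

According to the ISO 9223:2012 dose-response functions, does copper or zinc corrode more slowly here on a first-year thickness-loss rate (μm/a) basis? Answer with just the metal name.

zinc

copper: T>10 °C ⇒ hinge -0.080·(17.4−10) = -0.5920
  SO₂ term: 0.0053·5.5^0.26·exp(0.059·91-0.5920) = 0.9804
  Cl⁻ term: 0.01025·6.9^0.27·exp(0.036·91+0.049·17.4) = 1.072
  sum: 0.9804 + 1.072 → r_corr = 2.052 μm/a
zinc: T>10 °C ⇒ hinge -0.071·(17.4−10) = -0.5254
  Pd branch = 0.0129·Pd^0.44·e^(0.046·RH+f) = 1.062 μm/a
  Sd branch = 0.0175·Sd^0.57·e^(0.008·RH+0.085·T) = 0.4783 μm/a
  r_corr = 1.062 + 0.4783 = 1.54 μm/a
Ordering by μm/a: copper (2.05) > zinc (1.54)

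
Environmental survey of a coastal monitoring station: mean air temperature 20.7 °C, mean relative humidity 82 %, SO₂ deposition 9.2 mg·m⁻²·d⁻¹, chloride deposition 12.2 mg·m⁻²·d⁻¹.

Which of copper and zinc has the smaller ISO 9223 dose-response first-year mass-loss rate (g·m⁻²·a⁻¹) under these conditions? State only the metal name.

zinc

copper: T>10 °C ⇒ hinge -0.080·(20.7−10) = -0.8560
  sulphur-dioxide contribution → 0.5061 μm/a
  chloride contribution → 1.063 μm/a
  total first-year rate 1.569 μm/a
  mass loss = 1.569 μm/a × 8.96 g/cm³ = 14.06 g·m⁻²·a⁻¹
zinc: T>10 °C ⇒ hinge -0.071·(20.7−10) = -0.7597
  sulphur-dioxide contribution → 0.6964 μm/a
  chloride contribution → 0.8153 μm/a
  ⇒ r_corr(zinc) = 1.512 μm/a
  mass loss = 1.512 μm/a × 7.14 g/cm³ = 10.79 g·m⁻²·a⁻¹
Ordering by g·m⁻²·a⁻¹: copper (14.1) > zinc (10.8)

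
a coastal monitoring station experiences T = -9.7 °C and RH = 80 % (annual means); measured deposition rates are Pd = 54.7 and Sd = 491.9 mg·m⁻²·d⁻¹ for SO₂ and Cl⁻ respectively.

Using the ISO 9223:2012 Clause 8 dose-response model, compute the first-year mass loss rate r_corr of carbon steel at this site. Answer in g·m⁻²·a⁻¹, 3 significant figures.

carbon steel: temperature factor f = +0.150·(-19.7) = -2.9550
  SO₂ term: 1.77·54.7^0.52·exp(0.02·80-2.9550) = 3.658
  Cl⁻ term: 0.102·491.9^0.62·exp(0.033·80+0.04·-9.7) = 45.25
  r_corr = 3.658 + 45.25 = 48.91 μm/a
Convert to mass loss: 48.91 μm/a × 7.85 g/cm³ = 383.9 g·m⁻²·a⁻¹

r_corr = 384 g·m⁻²·a⁻¹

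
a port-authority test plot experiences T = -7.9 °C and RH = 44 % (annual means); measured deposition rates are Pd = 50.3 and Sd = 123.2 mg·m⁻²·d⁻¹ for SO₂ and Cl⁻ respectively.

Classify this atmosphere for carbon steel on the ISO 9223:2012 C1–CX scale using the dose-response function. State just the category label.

C2

carbon steel: f(T) = +0.150·(T−10) [T≤10 °C] = -2.6850
  sulphur-dioxide contribution → 2.233 μm/a
  chloride contribution → 6.283 μm/a
  ⇒ r_corr(carbon steel) = 8.516 μm/a
Category bounds: 1.3…25 μm/a bracket r_corr ⇒ C2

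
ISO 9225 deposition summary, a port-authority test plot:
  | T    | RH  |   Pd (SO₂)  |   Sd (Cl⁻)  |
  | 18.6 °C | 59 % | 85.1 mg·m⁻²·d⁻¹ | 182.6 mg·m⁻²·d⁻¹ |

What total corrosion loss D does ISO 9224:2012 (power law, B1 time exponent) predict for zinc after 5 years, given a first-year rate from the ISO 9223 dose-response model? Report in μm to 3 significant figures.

zinc: T>10 °C ⇒ hinge -0.071·(18.6−10) = -0.6106
  sulphur-dioxide contribution → 0.7469 μm/a
  chloride contribution → 2.653 μm/a
  total first-year rate 3.4 μm/a
Power-law: D(5) = r_corr · 5^0.813
  D(5) = 3.4 × 5^0.813 = 3.4 × 3.701 = 12.58 μm

D(5) = 12.6 μm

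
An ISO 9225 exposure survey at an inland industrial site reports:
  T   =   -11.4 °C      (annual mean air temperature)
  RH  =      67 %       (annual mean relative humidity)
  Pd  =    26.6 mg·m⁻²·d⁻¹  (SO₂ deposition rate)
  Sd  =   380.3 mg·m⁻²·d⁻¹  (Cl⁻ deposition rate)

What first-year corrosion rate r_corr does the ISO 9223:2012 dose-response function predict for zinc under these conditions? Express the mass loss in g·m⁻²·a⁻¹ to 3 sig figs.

r_corr = 6.17 g·m⁻²·a⁻¹

zinc: temperature factor f = +0.038·(-21.4) = -0.8132
  SO₂ term: 0.0129·26.6^0.44·exp(0.046·67-0.8132) = 0.5283
  Cl⁻ term: 0.0175·380.3^0.57·exp(0.008·67+0.085·-11.4) = 0.3355
  sum: 0.5283 + 0.3355 → r_corr = 0.8638 μm/a
Convert to mass loss: 0.8638 μm/a × 7.14 g/cm³ = 6.167 g·m⁻²·a⁻¹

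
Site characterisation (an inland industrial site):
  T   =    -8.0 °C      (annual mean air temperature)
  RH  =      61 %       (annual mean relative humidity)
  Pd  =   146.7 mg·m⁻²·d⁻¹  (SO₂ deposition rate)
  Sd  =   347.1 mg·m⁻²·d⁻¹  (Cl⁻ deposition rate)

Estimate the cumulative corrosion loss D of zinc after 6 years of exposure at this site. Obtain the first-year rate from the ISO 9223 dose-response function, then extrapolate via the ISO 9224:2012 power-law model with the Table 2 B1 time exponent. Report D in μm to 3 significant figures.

D(6) = 5.89 μm

zinc: f(T) = +0.038·(T−10) [T≤10 °C] = -0.6840
  SO₂ term: 0.0129·146.7^0.44·exp(0.046·61-0.6840) = 0.9669
  Sd branch = 0.0175·Sd^0.57·e^(0.008·RH+0.085·T) = 0.4052 μm/a
  sum: 0.9669 + 0.4052 → r_corr = 1.372 μm/a
Long-term exponent b (ISO 9224 Table 2, B1) = 0.813
  D(6) = 1.372 × 6^0.813 = 1.372 × 4.292 = 5.889 μm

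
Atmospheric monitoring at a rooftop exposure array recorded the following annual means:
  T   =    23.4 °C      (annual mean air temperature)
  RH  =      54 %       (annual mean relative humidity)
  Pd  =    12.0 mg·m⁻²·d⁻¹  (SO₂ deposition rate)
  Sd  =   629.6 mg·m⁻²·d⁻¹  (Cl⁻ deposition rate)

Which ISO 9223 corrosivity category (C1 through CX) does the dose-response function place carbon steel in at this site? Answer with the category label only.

carbon steel: T>10 °C ⇒ hinge -0.054·(23.4−10) = -0.7236
  SO₂ term: 1.77·12.0^0.52·exp(0.02·54-0.7236) = 9.203
  Sd branch = 0.102·Sd^0.62·e^(0.033·RH+0.04·T) = 84.03 μm/a
  r_corr = 9.203 + 84.03 = 93.23 μm/a
Category bounds: 80…200 μm/a bracket r_corr ⇒ C5

C5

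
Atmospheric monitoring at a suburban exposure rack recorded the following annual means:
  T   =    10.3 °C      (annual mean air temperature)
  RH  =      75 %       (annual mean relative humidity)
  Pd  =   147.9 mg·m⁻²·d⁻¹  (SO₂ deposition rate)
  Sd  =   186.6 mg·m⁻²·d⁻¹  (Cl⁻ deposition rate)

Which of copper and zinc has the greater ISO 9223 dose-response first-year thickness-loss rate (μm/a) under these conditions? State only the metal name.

copper: temperature factor f = -0.080·(0.3) = -0.0240
  sulphur-dioxide contribution → 1.584 μm/a
  chloride contribution → 1.037 μm/a
  ⇒ r_corr(copper) = 2.621 μm/a
zinc: T>10 °C ⇒ hinge -0.071·(10.3−10) = -0.0213
  sulphur-dioxide contribution → 3.585 μm/a
  chloride contribution → 1.508 μm/a
  ⇒ r_corr(zinc) = 5.092 μm/a
Ordering by μm/a: zinc (5.09) > copper (2.62)

zinc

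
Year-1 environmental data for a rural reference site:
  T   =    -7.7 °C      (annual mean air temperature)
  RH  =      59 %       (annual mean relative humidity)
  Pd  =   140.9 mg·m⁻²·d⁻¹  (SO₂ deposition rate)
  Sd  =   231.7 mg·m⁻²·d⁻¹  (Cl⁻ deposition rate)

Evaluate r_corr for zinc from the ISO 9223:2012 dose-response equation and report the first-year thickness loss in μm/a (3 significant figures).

r_corr = 1.20 μm/a

zinc: T≤10 °C ⇒ hinge +0.038·(-7.7−10) = -0.6726
  Pd branch = 0.0129·Pd^0.44·e^(0.046·RH+f) = 0.8764 μm/a
  Sd branch = 0.0175·Sd^0.57·e^(0.008·RH+0.085·T) = 0.3249 μm/a
  sum: 0.8764 + 0.3249 → r_corr = 1.201 μm/a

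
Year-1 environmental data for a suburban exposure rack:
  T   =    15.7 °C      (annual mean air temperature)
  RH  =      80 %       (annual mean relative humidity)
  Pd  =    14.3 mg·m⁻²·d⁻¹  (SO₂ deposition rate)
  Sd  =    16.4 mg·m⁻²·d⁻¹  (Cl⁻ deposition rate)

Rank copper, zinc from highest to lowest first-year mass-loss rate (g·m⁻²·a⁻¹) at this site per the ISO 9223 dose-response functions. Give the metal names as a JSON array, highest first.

copper: f(T) = -0.080·(T−10) [T>10 °C] = -0.4560
  sulphur-dioxide contribution → 0.7525 μm/a
  chloride contribution → 0.8387 μm/a
  total first-year rate 1.591 μm/a
  mass loss = 1.591 μm/a × 8.96 g/cm³ = 14.26 g·m⁻²·a⁻¹
zinc: T>10 °C ⇒ hinge -0.071·(15.7−10) = -0.4047
  sulphur-dioxide contribution → 1.1 μm/a
  chloride contribution → 0.6209 μm/a
  ⇒ r_corr(zinc) = 1.721 μm/a
  mass loss = 1.721 μm/a × 7.14 g/cm³ = 12.29 g·m⁻²·a⁻¹
Ordering by g·m⁻²·a⁻¹: copper (14.3) > zinc (12.3)

["copper", "zinc"]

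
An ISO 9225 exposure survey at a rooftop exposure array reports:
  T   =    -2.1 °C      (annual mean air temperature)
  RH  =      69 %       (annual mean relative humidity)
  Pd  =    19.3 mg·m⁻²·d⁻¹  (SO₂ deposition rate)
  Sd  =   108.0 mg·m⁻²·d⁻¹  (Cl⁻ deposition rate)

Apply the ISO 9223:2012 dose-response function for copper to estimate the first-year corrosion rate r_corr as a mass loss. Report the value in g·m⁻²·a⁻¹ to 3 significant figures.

copper: f(T) = +0.126·(T−10) [T≤10 °C] = -1.5246
  Pd branch = 0.0053·Pd^0.26·e^(0.059·RH+f) = 0.146 μm/a
  Sd branch = 0.01025·Sd^0.27·e^(0.036·RH+0.049·T) = 0.3925 μm/a
  sum: 0.146 + 0.3925 → r_corr = 0.5385 μm/a
Convert to mass loss: 0.5385 μm/a × 8.96 g/cm³ = 4.825 g·m⁻²·a⁻¹

r_corr = 4.83 g·m⁻²·a⁻¹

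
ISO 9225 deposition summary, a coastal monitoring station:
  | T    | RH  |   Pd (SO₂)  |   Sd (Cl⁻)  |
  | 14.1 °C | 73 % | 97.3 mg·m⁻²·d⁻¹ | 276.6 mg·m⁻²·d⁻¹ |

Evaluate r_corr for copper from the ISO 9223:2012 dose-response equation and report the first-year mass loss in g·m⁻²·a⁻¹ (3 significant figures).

copper: f(T) = -0.080·(T−10) [T>10 °C] = -0.3280
  Pd branch = 0.0053·Pd^0.26·e^(0.059·RH+f) = 0.9316 μm/a
  Sd branch = 0.01025·Sd^0.27·e^(0.036·RH+0.049·T) = 1.292 μm/a
  r_corr = 0.9316 + 1.292 = 2.224 μm/a
Convert to mass loss: 2.224 μm/a × 8.96 g/cm³ = 19.93 g·m⁻²·a⁻¹

r_corr = 19.9 g·m⁻²·a⁻¹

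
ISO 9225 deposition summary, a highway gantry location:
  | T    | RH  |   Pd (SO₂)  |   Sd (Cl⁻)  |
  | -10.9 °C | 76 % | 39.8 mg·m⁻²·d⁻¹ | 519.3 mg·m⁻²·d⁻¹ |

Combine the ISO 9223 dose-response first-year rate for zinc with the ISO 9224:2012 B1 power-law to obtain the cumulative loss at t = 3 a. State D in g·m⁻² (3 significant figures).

D(3) = 24.8 g·m⁻²

zinc: temperature factor f = +0.038·(-20.9) = -0.7942
  sulphur-dioxide contribution → 0.9726 μm/a
  chloride contribution → 0.4493 μm/a
  total first-year rate 1.422 μm/a
ISO 9224: D(t) = r_corr · t^b with b = 0.813 (zinc, B1)
  D(3) = 1.422 × 3^0.813 = 1.422 × 2.443 = 3.473 μm
  Mass loss = 3.473 μm × 7.14 g/cm³ = 24.8 g·m⁻²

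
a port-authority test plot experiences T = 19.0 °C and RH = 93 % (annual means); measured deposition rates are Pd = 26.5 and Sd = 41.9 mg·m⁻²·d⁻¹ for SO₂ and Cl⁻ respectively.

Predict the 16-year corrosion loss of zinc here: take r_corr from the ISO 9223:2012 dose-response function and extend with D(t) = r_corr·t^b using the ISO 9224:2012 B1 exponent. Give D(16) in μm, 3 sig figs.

D(16) = 34.6 μm

zinc: temperature factor f = -0.071·(9.0) = -0.6390
  SO₂ term: 0.0129·26.5^0.44·exp(0.046·93-0.6390) = 2.076
  Sd branch = 0.0175·Sd^0.57·e^(0.008·RH+0.085·T) = 1.557 μm/a
  sum: 2.076 + 1.557 → r_corr = 3.633 μm/a
Long-term exponent b (ISO 9224 Table 2, B1) = 0.813
  D(16) = 3.633 × 16^0.813 = 3.633 × 9.527 = 34.61 μm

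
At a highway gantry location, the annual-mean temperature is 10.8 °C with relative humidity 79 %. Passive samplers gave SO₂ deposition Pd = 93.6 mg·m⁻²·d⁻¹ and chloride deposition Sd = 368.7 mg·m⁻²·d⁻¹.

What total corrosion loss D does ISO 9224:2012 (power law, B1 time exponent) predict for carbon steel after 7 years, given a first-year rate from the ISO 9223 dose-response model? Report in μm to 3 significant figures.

carbon steel: T>10 °C ⇒ hinge -0.054·(10.8−10) = -0.0432
  Pd branch = 1.77·Pd^0.52·e^(0.02·RH+f) = 87.19 μm/a
  Cl⁻ term: 0.102·368.7^0.62·exp(0.033·79+0.04·10.8) = 83.13
  r_corr = 87.19 + 83.13 = 170.3 μm/a
Long-term exponent b (ISO 9224 Table 2, B1) = 0.523
  D(7) = 170.3 × 7^0.523 = 170.3 × 2.767 = 471.2 μm

D(7) = 471 μm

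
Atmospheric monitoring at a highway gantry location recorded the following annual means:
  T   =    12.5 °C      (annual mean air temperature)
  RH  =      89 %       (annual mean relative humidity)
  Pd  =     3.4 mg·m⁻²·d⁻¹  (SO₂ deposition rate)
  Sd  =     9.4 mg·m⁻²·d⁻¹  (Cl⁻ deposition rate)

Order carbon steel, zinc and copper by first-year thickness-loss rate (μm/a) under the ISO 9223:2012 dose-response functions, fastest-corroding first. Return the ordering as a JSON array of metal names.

carbon steel: f(T) = -0.054·(T−10) [T>10 °C] = -0.1350
  SO₂ term: 1.77·3.4^0.52·exp(0.02·89-0.1350) = 17.33
  Cl⁻ term: 0.102·9.4^0.62·exp(0.033·89+0.04·12.5) = 12.72
  sum: 17.33 + 12.72 → r_corr = 30.05 μm/a
zinc: f(T) = -0.071·(T−10) [T>10 °C] = -0.1775
  Pd branch = 0.0129·Pd^0.44·e^(0.046·RH+f) = 1.11 μm/a
  Sd branch = 0.0175·Sd^0.57·e^(0.008·RH+0.085·T) = 0.3701 μm/a
  r_corr = 1.11 + 0.3701 = 1.48 μm/a
copper: temperature factor f = -0.080·(2.5) = -0.2000
  Pd branch = 0.0053·Pd^0.26·e^(0.059·RH+f) = 1.138 μm/a
  Cl⁻ term: 0.01025·9.4^0.27·exp(0.036·89+0.049·12.5) = 0.853
  sum: 1.138 + 0.853 → r_corr = 1.991 μm/a
Ordering by μm/a: carbon steel (30.1) > copper (1.99) > zinc (1.48)

["carbon steel", "copper", "zinc"]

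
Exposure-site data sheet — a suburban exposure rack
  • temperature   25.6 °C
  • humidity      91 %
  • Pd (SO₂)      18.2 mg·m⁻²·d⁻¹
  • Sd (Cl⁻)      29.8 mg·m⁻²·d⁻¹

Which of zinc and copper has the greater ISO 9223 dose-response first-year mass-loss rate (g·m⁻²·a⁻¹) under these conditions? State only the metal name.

zinc: temperature factor f = -0.071·(15.6) = -1.1076
  Pd branch = 0.0129·Pd^0.44·e^(0.046·RH+f) = 1.005 μm/a
  Sd branch = 0.0175·Sd^0.57·e^(0.008·RH+0.085·T) = 2.211 μm/a
  r_corr = 1.005 + 2.211 = 3.215 μm/a
  mass loss = 3.215 μm/a × 7.14 g/cm³ = 22.96 g·m⁻²·a⁻¹
copper: T>10 °C ⇒ hinge -0.080·(25.6−10) = -1.2480
  Pd branch = 0.0053·Pd^0.26·e^(0.059·RH+f) = 0.6944 μm/a
  Cl⁻ term: 0.01025·29.8^0.27·exp(0.036·91+0.049·25.6) = 2.378
  r_corr = 0.6944 + 2.378 = 3.073 μm/a
  mass loss = 3.073 μm/a × 8.96 g/cm³ = 27.53 g·m⁻²·a⁻¹
Ordering by g·m⁻²·a⁻¹: copper (27.5) > zinc (23)

copper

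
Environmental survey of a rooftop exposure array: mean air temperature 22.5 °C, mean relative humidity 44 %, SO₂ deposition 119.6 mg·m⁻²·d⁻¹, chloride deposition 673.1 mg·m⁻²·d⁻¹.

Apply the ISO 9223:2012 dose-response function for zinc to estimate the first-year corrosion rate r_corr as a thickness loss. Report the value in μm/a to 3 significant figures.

r_corr = 7.22 μm/a

zinc: temperature factor f = -0.071·(12.5) = -0.8875
  SO₂ term: 0.0129·119.6^0.44·exp(0.046·44-0.8875) = 0.3299
  Cl⁻ term: 0.0175·673.1^0.57·exp(0.008·44+0.085·22.5) = 6.895
  r_corr = 0.3299 + 6.895 = 7.224 μm/a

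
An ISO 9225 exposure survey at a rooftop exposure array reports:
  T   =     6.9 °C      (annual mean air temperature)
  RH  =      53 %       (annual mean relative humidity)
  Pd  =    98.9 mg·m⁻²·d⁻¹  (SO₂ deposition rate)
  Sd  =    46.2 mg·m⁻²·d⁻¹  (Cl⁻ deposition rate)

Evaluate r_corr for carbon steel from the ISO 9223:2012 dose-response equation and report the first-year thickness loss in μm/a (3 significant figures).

r_corr = 43.3 μm/a

carbon steel: T≤10 °C ⇒ hinge +0.150·(6.9−10) = -0.4650
  sulphur-dioxide contribution → 34.98 μm/a
  chloride contribution → 8.32 μm/a
  total first-year rate 43.3 μm/a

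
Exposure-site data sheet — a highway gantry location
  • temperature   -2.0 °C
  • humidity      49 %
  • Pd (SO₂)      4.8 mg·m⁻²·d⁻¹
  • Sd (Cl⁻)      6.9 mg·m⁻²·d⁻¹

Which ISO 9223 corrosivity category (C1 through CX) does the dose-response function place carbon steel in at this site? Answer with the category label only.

C2

carbon steel: f(T) = +0.150·(T−10) [T≤10 °C] = -1.8000
  Pd branch = 1.77·Pd^0.52·e^(0.02·RH+f) = 1.762 μm/a
  Sd branch = 0.102·Sd^0.62·e^(0.033·RH+0.04·T) = 1.571 μm/a
  r_corr = 1.762 + 1.571 = 3.333 μm/a
ISO 9223 Table 2 (carbon steel): 1.3 < 3.33 ≤ 25 μm/a ⇒ C2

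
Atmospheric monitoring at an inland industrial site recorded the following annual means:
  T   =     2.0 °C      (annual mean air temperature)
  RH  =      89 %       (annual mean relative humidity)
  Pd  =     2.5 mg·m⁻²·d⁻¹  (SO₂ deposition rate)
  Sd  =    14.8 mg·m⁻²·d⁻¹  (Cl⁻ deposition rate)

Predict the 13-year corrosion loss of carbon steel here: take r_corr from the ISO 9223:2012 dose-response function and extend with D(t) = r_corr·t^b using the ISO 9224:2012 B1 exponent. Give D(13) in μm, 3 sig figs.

carbon steel: f(T) = +0.150·(T−10) [T≤10 °C] = -1.2000
  sulphur-dioxide contribution → 5.091 μm/a
  chloride contribution → 11.08 μm/a
  ⇒ r_corr(carbon steel) = 16.17 μm/a
Power-law: D(13) = r_corr · 13^0.523
  D(13) = 16.17 × 13^0.523 = 16.17 × 3.825 = 61.84 μm

D(13) = 61.8 μm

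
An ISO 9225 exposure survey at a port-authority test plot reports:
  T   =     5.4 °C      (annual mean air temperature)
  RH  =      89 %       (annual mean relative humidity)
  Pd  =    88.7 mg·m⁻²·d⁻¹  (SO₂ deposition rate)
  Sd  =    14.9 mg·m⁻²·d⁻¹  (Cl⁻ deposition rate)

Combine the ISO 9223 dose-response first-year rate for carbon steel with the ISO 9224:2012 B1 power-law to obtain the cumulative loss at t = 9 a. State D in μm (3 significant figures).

D(9) = 211 μm

carbon steel: f(T) = +0.150·(T−10) [T≤10 °C] = -0.6900
  SO₂ term: 1.77·88.7^0.52·exp(0.02·89-0.6900) = 54.23
  Sd branch = 0.102·Sd^0.62·e^(0.033·RH+0.04·T) = 12.74 μm/a
  r_corr = 54.23 + 12.74 = 66.98 μm/a
Power-law: D(9) = r_corr · 9^0.523
  D(9) = 66.98 × 9^0.523 = 66.98 × 3.156 = 211.4 μm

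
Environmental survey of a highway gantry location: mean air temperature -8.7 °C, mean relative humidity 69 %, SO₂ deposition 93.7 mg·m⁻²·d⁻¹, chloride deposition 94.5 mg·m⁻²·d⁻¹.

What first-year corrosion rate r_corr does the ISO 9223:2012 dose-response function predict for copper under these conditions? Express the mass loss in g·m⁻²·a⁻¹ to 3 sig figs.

copper: temperature factor f = +0.126·(-18.7) = -2.3562
  Pd branch = 0.0053·Pd^0.26·e^(0.059·RH+f) = 0.09586 μm/a
  Sd branch = 0.01025·Sd^0.27·e^(0.036·RH+0.049·T) = 0.274 μm/a
  r_corr = 0.09586 + 0.274 = 0.3699 μm/a
Convert to mass loss: 0.3699 μm/a × 8.96 g/cm³ = 3.314 g·m⁻²·a⁻¹

r_corr = 3.31 g·m⁻²·a⁻¹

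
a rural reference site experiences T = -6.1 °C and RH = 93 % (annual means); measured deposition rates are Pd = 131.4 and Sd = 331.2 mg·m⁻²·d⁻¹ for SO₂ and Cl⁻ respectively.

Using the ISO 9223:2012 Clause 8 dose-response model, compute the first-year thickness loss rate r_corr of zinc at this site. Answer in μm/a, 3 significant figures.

r_corr = 4.91 μm/a

zinc: f(T) = +0.038·(T−10) [T≤10 °C] = -0.6118
  sulphur-dioxide contribution → 4.315 μm/a
  chloride contribution → 0.599 μm/a
  ⇒ r_corr(zinc) = 4.914 μm/a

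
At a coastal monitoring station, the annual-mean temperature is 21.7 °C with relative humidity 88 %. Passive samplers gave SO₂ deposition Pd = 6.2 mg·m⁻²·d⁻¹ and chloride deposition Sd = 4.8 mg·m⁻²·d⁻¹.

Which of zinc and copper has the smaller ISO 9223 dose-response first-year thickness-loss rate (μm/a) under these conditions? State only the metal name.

zinc

zinc: temperature factor f = -0.071·(11.7) = -0.8307
  Pd branch = 0.0129·Pd^0.44·e^(0.046·RH+f) = 0.7186 μm/a
  Sd branch = 0.0175·Sd^0.57·e^(0.008·RH+0.085·T) = 0.5472 μm/a
  sum: 0.7186 + 0.5472 → r_corr = 1.266 μm/a
copper: T>10 °C ⇒ hinge -0.080·(21.7−10) = -0.9360
  SO₂ term: 0.0053·6.2^0.26·exp(0.059·88-0.9360) = 0.6007
  Cl⁻ term: 0.01025·4.8^0.27·exp(0.036·88+0.049·21.7) = 1.077
  r_corr = 0.6007 + 1.077 = 1.678 μm/a
Ordering by μm/a: copper (1.68) > zinc (1.27)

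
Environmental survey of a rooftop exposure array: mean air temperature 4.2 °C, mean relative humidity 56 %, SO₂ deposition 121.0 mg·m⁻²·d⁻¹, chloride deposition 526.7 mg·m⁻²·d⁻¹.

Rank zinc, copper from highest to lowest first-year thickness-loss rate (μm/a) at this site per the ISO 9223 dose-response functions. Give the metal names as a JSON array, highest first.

zinc: temperature factor f = +0.038·(-5.8) = -0.2204
  Pd branch = 0.0129·Pd^0.44·e^(0.046·RH+f) = 1.122 μm/a
  Cl⁻ term: 0.0175·526.7^0.57·exp(0.008·56+0.085·4.2) = 1.393
  r_corr = 1.122 + 1.393 = 2.515 μm/a
copper: T≤10 °C ⇒ hinge +0.126·(4.2−10) = -0.7308
  Pd branch = 0.0053·Pd^0.26·e^(0.059·RH+f) = 0.2417 μm/a
  Cl⁻ term: 0.01025·526.7^0.27·exp(0.036·56+0.049·4.2) = 0.5134
  sum: 0.2417 + 0.5134 → r_corr = 0.7551 μm/a
Ordering by μm/a: zinc (2.52) > copper (0.755)

["zinc", "copper"]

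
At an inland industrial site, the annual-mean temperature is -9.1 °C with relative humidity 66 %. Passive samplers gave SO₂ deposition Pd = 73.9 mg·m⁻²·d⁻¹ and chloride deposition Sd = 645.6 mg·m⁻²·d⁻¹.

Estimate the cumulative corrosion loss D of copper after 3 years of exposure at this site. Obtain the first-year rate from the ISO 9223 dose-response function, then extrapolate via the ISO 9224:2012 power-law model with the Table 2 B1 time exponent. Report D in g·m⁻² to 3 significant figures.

D(3) = 8.89 g·m⁻²

copper: temperature factor f = +0.126·(-19.1) = -2.4066
  sulphur-dioxide contribution → 0.07179 μm/a
  chloride contribution → 0.4052 μm/a
  total first-year rate 0.477 μm/a
ISO 9224: D(t) = r_corr · t^b with b = 0.667 (copper, B1)
  D(3) = 0.477 × 3^0.667 = 0.477 × 2.081 = 0.9925 μm
  Mass loss = 0.9925 μm × 8.96 g/cm³ = 8.893 g·m⁻²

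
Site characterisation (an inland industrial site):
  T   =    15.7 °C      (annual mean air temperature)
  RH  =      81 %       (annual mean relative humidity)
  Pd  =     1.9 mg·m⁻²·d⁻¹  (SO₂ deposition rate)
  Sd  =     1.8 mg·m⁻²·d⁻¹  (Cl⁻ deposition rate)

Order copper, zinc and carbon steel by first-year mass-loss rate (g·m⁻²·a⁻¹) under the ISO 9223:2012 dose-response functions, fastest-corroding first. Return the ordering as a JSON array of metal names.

copper: f(T) = -0.080·(T−10) [T>10 °C] = -0.4560
  Pd branch = 0.0053·Pd^0.26·e^(0.059·RH+f) = 0.4723 μm/a
  Cl⁻ term: 0.01025·1.8^0.27·exp(0.036·81+0.049·15.7) = 0.4788
  sum: 0.4723 + 0.4788 → r_corr = 0.9511 μm/a
  mass loss = 0.9511 μm/a × 8.96 g/cm³ = 8.522 g·m⁻²·a⁻¹
zinc: temperature factor f = -0.071·(5.7) = -0.4047
  SO₂ term: 0.0129·1.9^0.44·exp(0.046·81-0.4047) = 0.4739
  Cl⁻ term: 0.0175·1.8^0.57·exp(0.008·81+0.085·15.7) = 0.1776
  r_corr = 0.4739 + 0.1776 = 0.6515 μm/a
  mass loss = 0.6515 μm/a × 7.14 g/cm³ = 4.652 g·m⁻²·a⁻¹
carbon steel: f(T) = -0.054·(T−10) [T>10 °C] = -0.3078
  Pd branch = 1.77·Pd^0.52·e^(0.02·RH+f) = 9.179 μm/a
  Sd branch = 0.102·Sd^0.62·e^(0.033·RH+0.04·T) = 3.985 μm/a
  sum: 9.179 + 3.985 → r_corr = 13.16 μm/a
  mass loss = 13.16 μm/a × 7.85 g/cm³ = 103.3 g·m⁻²·a⁻¹
Ordering by g·m⁻²·a⁻¹: carbon steel (103) > copper (8.52) > zinc (4.65)

["carbon steel", "copper", "zinc"]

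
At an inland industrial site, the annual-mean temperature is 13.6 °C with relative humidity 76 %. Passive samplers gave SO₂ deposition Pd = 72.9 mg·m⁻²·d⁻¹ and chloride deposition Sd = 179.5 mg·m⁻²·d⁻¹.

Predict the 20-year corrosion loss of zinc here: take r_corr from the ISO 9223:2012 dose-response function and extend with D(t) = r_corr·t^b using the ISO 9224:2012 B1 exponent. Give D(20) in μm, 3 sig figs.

zinc: temperature factor f = -0.071·(3.6) = -0.2556
  Pd branch = 0.0129·Pd^0.44·e^(0.046·RH+f) = 2.175 μm/a
  Sd branch = 0.0175·Sd^0.57·e^(0.008·RH+0.085·T) = 1.968 μm/a
  r_corr = 2.175 + 1.968 = 4.143 μm/a
Power-law: D(20) = r_corr · 20^0.813
  D(20) = 4.143 × 20^0.813 = 4.143 × 11.42 = 47.32 μm

D(20) = 47.3 μm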